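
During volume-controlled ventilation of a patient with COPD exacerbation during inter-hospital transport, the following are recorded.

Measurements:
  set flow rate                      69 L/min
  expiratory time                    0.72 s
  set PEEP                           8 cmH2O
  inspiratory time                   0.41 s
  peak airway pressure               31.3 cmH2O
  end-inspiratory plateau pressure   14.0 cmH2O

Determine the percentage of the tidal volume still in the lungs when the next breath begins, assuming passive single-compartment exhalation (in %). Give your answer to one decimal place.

Flow: 69 L/min ÷ 60 = 1.15 L/s.
Vt = flow × Ti = 1.15 L/s × 0.41 s × 1000 mL/L = 471.5 mL.
R = (PIP − Pplat)/V̇ = (31.3 − 14.0) / 1.15 = 17.3/1.15 = 15.043 cmH2O·s/L.
C = Vt/(Pplat − PEEP) = 471.5 / (14.0 − 8) = 471.5/6.0 = 78.583 mL/cmH2O.
τ = R × C = 15.043 × 0.07858 L/cmH2O = 1.182 s.
Fraction remaining at end-expiration = e^(−Te/τ) = e^(−0.72/1.182) = 0.5438 → 54.38%.

54.4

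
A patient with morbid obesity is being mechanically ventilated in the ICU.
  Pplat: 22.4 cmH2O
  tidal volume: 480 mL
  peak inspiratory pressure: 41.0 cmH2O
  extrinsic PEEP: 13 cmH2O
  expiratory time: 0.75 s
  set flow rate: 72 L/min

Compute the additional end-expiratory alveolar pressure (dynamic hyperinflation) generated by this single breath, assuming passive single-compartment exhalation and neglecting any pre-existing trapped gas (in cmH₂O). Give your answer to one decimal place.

Flow: 72 L/min ÷ 60 = 1.2 L/s.
R = (PIP − Pplat)/V̇ = (41.0 − 22.4) / 1.2 = 18.6/1.2 = 15.5 cmH2O·s/L.
C = Vt/(Pplat − PEEP) = 480.0 / (22.4 − 13) = 480.0/9.4 = 51.064 mL/cmH2O.
τ = R × C = 15.5 × 0.05106 L/cmH2O = 0.7914 s.
Fraction remaining = e^(−Te/τ) = e^(−0.75/0.7914) = 0.3876; trapped volume = 480.0 × 0.3876 = 186.05 mL.
Additional alveolar pressure from trapping ≈ V_trapped / C = 186.05 / 51.064 = 3.643 cmH2O.

3.6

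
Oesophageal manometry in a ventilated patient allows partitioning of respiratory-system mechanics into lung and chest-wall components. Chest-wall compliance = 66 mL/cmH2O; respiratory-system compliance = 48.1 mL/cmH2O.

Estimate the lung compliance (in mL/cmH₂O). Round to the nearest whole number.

177

1/CL = 1/Crs − 1/Ccw.
1/CL = 1/48.1 − 1/66 = 0.005639.
CL = 177.34 mL/cmH2O.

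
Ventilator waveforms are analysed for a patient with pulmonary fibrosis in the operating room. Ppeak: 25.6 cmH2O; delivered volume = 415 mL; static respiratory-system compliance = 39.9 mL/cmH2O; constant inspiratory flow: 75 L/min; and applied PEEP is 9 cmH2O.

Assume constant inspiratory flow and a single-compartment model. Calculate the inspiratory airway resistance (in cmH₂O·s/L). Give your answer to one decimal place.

5.0

Flow: 75 L/min ÷ 60 = 1.25 L/s.
Equation of motion (constant flow): PIP = Vt/C + R·V̇ + PEEP.
R·V̇ = PIP − Vt/C − PEEP = 25.6 − 415/39.9 − 9 = 25.6 − 10.401 − 9 = 6.199 cmH2O.
R = 6.199 / 1.25 = 4.959 cmH2O·s/L.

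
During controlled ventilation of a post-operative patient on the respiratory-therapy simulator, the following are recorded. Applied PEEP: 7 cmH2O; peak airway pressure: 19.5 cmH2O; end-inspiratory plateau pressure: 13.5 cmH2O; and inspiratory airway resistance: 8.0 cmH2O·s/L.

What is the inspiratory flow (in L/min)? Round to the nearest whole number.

45

flow = (PIP − Pplat) / Raw = (19.5 − 13.5) / 8.0 = 0.75 L/s × 60 = 45.0 L/min.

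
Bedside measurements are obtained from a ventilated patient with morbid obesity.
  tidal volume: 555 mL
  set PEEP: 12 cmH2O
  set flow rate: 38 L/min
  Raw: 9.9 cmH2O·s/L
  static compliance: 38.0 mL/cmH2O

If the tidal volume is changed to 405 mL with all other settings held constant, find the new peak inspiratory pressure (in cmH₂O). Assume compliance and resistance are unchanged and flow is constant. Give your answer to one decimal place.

28.9

Flow: 38 L/min ÷ 60 = 0.6333 L/s.
PIP = Vt/C + R·V̇ + PEEP (constant-flow equation of motion).
Only the elastic term changes: ΔPIP = ΔVt / C = (405 − 555) / 38.0 = -3.947 cmH2O.
Original PIP = 555/38.0 + 9.9×0.6333 + 12 = 32.875 cmH2O; new PIP = 32.875 + (-3.947) = 28.928 cmH2O.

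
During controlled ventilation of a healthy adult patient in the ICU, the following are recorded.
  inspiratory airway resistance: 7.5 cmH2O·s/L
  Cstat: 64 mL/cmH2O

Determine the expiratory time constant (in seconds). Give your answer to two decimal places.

0.48

τ = R × C = 7.5 × 64 mL/cmH2O = 7.5 × 0.064 L/cmH2O = 0.48 s.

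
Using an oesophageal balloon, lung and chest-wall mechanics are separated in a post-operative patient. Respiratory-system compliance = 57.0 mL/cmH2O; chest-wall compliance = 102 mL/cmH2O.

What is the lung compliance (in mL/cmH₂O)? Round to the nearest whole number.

129

1/CL = 1/Crs − 1/Ccw.
1/CL = 1/57.0 − 1/102 = 0.00774.
CL = 129.2 mL/cmH2O.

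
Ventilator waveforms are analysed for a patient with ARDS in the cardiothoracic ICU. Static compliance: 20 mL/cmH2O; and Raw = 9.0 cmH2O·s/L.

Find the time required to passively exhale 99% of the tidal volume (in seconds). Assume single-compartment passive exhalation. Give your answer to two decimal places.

0.83

τ = R × C = 9.0 × 20 mL/cmH2O = 9.0 × 0.020 L/cmH2O = 0.18 s.
Exhaled fraction f = 1 − e^(−t/τ) → t = −τ·ln(1 − f) = −0.18·ln(0.01) = 0.8289 s.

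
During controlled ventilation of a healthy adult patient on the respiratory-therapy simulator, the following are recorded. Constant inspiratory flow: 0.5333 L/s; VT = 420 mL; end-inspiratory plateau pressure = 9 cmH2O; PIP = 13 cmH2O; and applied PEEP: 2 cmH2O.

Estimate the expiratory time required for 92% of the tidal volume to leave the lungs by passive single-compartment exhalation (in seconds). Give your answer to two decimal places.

R = (PIP − Pplat)/V̇ = (13 − 9) / 0.5333 = 4.0/0.5333 = 7.5 cmH2O·s/L.
C = Vt/(Pplat − PEEP) = 420.0 / (9 − 2) = 420.0/7.0 = 60.0 mL/cmH2O.
τ = R × C = 7.5 × 0.06 L/cmH2O = 0.45 s.
t = −τ·ln(1 − 0.92) = −0.45·ln(0.08) = 1.137 s.

1.14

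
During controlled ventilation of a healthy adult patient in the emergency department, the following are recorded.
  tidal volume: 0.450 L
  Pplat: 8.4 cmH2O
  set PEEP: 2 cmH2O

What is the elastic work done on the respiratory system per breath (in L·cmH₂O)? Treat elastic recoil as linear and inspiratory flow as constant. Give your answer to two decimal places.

1.44

Elastic work ≈ ½ × (Pplat − PEEP) × Vt = 0.5 × (8.4 − 2) × 0.450 L = 0.5 × 6.4 × 0.450 = 1.44 L·cmH2O.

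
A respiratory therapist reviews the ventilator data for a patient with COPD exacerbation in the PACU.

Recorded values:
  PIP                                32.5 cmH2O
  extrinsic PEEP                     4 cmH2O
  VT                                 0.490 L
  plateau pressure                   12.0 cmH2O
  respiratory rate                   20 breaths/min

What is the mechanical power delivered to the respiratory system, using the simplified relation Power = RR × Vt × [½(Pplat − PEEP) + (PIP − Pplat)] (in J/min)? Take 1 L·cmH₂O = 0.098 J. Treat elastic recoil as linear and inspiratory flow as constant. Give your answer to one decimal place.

23.5

Per-breath work = Vt × [½(Pplat−PEEP) + (PIP−Pplat)] = 0.490 × [0.5×8.0 + 20.5] = 0.490 × 24.5 = 12.005 L·cmH2O.
Power = 20 × 12.005 = 240.1 L·cmH2O/min.
× 0.098 J/(L·cmH2O) → 23.53 J/min.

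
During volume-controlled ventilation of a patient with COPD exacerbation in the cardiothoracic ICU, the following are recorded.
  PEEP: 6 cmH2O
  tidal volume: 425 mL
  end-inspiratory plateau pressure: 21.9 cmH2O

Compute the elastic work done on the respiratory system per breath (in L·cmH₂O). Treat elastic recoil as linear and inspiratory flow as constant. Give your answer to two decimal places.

3.38

Elastic work ≈ ½ × (Pplat − PEEP) × Vt = 0.5 × (21.9 − 6) × 0.425 L = 0.5 × 15.9 × 0.425 = 3.379 L·cmH2O.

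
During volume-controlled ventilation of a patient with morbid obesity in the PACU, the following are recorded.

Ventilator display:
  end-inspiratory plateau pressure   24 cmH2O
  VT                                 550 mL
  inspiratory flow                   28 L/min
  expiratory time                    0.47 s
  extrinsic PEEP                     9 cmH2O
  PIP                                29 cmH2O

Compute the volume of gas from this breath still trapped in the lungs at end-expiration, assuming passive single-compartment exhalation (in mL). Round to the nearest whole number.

Flow: 28 L/min ÷ 60 = 0.4667 L/s.
R = (PIP − Pplat)/V̇ = (29 − 24) / 0.4667 = 5.0/0.4667 = 10.714 cmH2O·s/L.
C = Vt/(Pplat − PEEP) = 550.0 / (24 − 9) = 550.0/15.0 = 36.667 mL/cmH2O.
τ = R × C = 10.714 × 0.03667 L/cmH2O = 0.3929 s.
Fraction remaining = e^(−Te/τ) = e^(−0.47/0.3929) = 0.3023.
Trapped volume = 550.0 × 0.3023 = 166.27 mL.

166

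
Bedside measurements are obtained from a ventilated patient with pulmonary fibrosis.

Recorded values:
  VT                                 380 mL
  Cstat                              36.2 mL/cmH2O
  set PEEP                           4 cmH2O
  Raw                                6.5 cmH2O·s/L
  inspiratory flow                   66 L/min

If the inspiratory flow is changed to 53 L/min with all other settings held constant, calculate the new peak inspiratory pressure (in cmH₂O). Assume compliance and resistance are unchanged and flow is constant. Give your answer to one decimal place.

20.2

Flow: 66 L/min ÷ 60 = 1.1 L/s.
New flow: 53 L/min ÷ 60 = 0.8833 L/s.
PIP = Vt/C + R·V̇ + PEEP (constant-flow equation of motion).
Only the resistive term changes: ΔPIP = R × ΔV̇ = 6.5 × (0.8833 − 1.1) = 6.5 × -0.2167 = -1.409 cmH2O.
Original PIP = 380/36.2 + 6.5×1.1 + 4 = 21.647 cmH2O; new PIP = 21.647 + (-1.409) = 20.238 cmH2O.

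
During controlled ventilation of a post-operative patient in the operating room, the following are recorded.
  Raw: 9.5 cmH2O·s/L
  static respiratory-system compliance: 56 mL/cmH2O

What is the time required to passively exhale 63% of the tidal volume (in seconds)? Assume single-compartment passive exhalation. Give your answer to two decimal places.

0.53

τ = R × C = 9.5 × 56 mL/cmH2O = 9.5 × 0.056 L/cmH2O = 0.532 s.
Exhaled fraction f = 1 − e^(−t/τ) → t = −τ·ln(1 − f) = −0.532·ln(0.37) = 0.5289 s.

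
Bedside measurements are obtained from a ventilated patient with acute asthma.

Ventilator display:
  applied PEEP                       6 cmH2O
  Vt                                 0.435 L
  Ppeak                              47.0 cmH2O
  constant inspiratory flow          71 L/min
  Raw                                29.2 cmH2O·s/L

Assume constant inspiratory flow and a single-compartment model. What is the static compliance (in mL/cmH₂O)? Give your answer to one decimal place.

Flow: 71 L/min ÷ 60 = 1.1833 L/s.
Equation of motion (constant flow): PIP = Vt/C + R·V̇ + PEEP.
Vt/C = PIP − R·V̇ − PEEP = 47.0 − 29.2×1.1833 − 6 = 47.0 − 34.552 − 6 = 6.448 cmH2O.
C = Vt / 6.448 = 435 / 6.448 = 67.463 mL/cmH2O.

67.5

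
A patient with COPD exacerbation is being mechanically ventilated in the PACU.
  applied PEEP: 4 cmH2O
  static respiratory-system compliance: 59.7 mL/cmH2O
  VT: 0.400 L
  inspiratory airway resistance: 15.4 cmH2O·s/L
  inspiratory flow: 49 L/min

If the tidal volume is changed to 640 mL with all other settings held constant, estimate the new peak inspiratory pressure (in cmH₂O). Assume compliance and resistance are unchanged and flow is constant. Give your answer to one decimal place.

Flow: 49 L/min ÷ 60 = 0.8167 L/s.
PIP = Vt/C + R·V̇ + PEEP (constant-flow equation of motion).
Only the elastic term changes: ΔPIP = ΔVt / C = (640 − 400) / 59.7 = 4.02 cmH2O.
Original PIP = 400/59.7 + 15.4×0.8167 + 4 = 23.277 cmH2O; new PIP = 23.277 + (4.02) = 27.297 cmH2O.

27.3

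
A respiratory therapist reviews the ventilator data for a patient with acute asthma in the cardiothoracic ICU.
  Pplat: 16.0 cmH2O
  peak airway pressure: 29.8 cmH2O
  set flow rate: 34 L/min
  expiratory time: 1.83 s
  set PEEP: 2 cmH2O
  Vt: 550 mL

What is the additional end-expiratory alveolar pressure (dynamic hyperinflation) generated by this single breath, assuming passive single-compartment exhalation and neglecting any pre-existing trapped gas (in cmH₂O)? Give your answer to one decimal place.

Flow: 34 L/min ÷ 60 = 0.5667 L/s.
R = (PIP − Pplat)/V̇ = (29.8 − 16.0) / 0.5667 = 13.8/0.5667 = 24.352 cmH2O·s/L.
C = Vt/(Pplat − PEEP) = 550.0 / (16.0 − 2) = 550.0/14.0 = 39.286 mL/cmH2O.
τ = R × C = 24.352 × 0.03929 L/cmH2O = 0.9568 s.
Fraction remaining = e^(−Te/τ) = e^(−1.83/0.9568) = 0.1477; trapped volume = 550.0 × 0.1477 = 81.235 mL.
Additional alveolar pressure from trapping ≈ V_trapped / C = 81.235 / 39.286 = 2.068 cmH2O.

2.1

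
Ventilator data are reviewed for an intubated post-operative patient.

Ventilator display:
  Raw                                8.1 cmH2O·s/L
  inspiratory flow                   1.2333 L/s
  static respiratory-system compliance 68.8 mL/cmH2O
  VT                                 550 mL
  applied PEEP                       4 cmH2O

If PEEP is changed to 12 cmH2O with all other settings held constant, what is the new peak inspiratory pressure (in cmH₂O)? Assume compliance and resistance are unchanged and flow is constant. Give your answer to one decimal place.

PIP = Vt/C + R·V̇ + PEEP (constant-flow equation of motion).
Only the baseline term changes: ΔPIP = ΔPEEP = 12 − 4 = 8.0 cmH2O.
Original PIP = 550/68.8 + 8.1×1.2333 + 4 = 21.984 cmH2O; new PIP = 21.984 + (8.0) = 29.984 cmH2O.

30.0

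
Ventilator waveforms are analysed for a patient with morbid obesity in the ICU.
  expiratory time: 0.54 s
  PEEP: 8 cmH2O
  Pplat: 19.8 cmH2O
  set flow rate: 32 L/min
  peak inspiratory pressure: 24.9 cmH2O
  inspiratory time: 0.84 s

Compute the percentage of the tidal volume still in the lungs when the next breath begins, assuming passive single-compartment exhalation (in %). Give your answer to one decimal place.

Flow: 32 L/min ÷ 60 = 0.5333 L/s.
Vt = flow × Ti = 0.5333 L/s × 0.84 s × 1000 mL/L = 447.97 mL.
R = (PIP − Pplat)/V̇ = (24.9 − 19.8) / 0.5333 = 5.1/0.5333 = 9.563 cmH2O·s/L.
C = Vt/(Pplat − PEEP) = 447.97 / (19.8 − 8) = 447.97/11.8 = 37.964 mL/cmH2O.
τ = R × C = 9.563 × 0.03796 L/cmH2O = 0.363 s.
Fraction remaining at end-expiration = e^(−Te/τ) = e^(−0.54/0.363) = 0.2259 → 22.59%.

22.6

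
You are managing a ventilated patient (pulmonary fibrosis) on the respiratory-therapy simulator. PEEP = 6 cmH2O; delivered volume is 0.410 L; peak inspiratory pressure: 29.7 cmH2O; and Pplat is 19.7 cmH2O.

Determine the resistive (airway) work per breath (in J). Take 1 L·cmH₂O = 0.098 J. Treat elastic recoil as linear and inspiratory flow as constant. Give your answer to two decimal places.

0.40

With constant inspiratory flow the resistive pressure is constant at PIP − Pplat = 29.7 − 19.7 = 10.0 cmH2O, so resistive work = 10.0 × 0.410 = 4.1 L·cmH2O.
× 0.098 J/(L·cmH2O) → 0.4018 J.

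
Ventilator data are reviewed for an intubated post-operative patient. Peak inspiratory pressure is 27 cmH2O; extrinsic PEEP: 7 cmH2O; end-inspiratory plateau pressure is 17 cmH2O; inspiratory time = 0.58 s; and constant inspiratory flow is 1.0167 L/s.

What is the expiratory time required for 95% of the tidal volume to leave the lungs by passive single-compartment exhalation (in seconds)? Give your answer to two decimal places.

1.74

Vt = flow × Ti = 1.0167 L/s × 0.58 s × 1000 mL/L = 589.69 mL.
R = (PIP − Pplat)/V̇ = (27 − 17) / 1.0167 = 10.0/1.0167 = 9.836 cmH2O·s/L.
C = Vt/(Pplat − PEEP) = 589.69 / (17 − 7) = 589.69/10.0 = 58.969 mL/cmH2O.
τ = R × C = 9.836 × 0.05897 L/cmH2O = 0.58 s.
t = −τ·ln(1 − 0.95) = −0.58·ln(0.05) = 1.738 s.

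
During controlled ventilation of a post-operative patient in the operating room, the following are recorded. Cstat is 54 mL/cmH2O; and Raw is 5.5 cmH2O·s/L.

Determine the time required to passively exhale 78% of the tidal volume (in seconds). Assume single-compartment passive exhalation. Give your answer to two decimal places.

0.45

τ = R × C = 5.5 × 54 mL/cmH2O = 5.5 × 0.054 L/cmH2O = 0.297 s.
Exhaled fraction f = 1 − e^(−t/τ) → t = −τ·ln(1 − f) = −0.297·ln(0.22) = 0.4497 s.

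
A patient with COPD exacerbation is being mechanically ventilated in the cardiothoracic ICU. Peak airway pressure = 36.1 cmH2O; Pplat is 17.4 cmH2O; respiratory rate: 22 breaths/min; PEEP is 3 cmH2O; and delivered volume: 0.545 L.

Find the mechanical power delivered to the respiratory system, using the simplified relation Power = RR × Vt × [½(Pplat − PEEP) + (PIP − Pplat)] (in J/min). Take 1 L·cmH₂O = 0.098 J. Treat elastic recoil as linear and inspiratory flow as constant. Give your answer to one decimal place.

30.4

Per-breath work = Vt × [½(Pplat−PEEP) + (PIP−Pplat)] = 0.545 × [0.5×14.4 + 18.7] = 0.545 × 25.9 = 14.116 L·cmH2O.
Power = 22 × 14.116 = 310.55 L·cmH2O/min.
× 0.098 J/(L·cmH2O) → 30.434 J/min.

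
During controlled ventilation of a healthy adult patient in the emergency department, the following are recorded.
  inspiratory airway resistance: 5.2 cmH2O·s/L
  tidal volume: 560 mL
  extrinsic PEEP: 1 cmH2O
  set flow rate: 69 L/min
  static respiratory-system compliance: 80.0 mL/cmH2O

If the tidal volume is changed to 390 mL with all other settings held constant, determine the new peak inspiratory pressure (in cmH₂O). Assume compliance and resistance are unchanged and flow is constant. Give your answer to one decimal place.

Flow: 69 L/min ÷ 60 = 1.15 L/s.
PIP = Vt/C + R·V̇ + PEEP (constant-flow equation of motion).
Only the elastic term changes: ΔPIP = ΔVt / C = (390 − 560) / 80.0 = -2.125 cmH2O.
Original PIP = 560/80.0 + 5.2×1.15 + 1 = 13.98 cmH2O; new PIP = 13.98 + (-2.125) = 11.855 cmH2O.

11.9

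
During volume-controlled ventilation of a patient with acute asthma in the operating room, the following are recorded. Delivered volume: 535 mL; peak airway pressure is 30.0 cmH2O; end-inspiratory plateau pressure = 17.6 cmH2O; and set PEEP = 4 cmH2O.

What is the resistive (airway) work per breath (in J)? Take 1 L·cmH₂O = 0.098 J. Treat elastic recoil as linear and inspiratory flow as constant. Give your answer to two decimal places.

0.65

With constant inspiratory flow the resistive pressure is constant at PIP − Pplat = 30.0 − 17.6 = 12.4 cmH2O, so resistive work = 12.4 × 0.535 = 6.634 L·cmH2O.
× 0.098 J/(L·cmH2O) → 0.6501 J.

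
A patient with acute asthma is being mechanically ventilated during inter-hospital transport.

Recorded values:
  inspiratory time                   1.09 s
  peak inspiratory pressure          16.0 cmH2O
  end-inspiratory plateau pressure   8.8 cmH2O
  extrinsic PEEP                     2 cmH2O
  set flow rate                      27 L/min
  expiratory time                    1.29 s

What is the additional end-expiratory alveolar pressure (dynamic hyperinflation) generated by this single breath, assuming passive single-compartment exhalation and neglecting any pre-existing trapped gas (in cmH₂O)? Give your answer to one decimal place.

Flow: 27 L/min ÷ 60 = 0.45 L/s.
Vt = flow × Ti = 0.45 L/s × 1.09 s × 1000 mL/L = 490.5 mL.
R = (PIP − Pplat)/V̇ = (16.0 − 8.8) / 0.45 = 7.2/0.45 = 16.0 cmH2O·s/L.
C = Vt/(Pplat − PEEP) = 490.5 / (8.8 − 2) = 490.5/6.8 = 72.132 mL/cmH2O.
τ = R × C = 16.0 × 0.07213 L/cmH2O = 1.154 s.
Fraction remaining = e^(−Te/τ) = e^(−1.29/1.154) = 0.327; trapped volume = 490.5 × 0.327 = 160.39 mL.
Additional alveolar pressure from trapping ≈ V_trapped / C = 160.39 / 72.132 = 2.224 cmH2O.

2.2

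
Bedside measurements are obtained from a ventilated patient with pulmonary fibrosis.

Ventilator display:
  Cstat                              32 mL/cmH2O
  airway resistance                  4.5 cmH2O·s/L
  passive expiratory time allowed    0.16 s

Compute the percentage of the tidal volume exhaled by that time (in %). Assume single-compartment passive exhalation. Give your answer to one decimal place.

67.1

τ = R × C = 4.5 × 32 mL/cmH2O = 4.5 × 0.032 L/cmH2O = 0.144 s.
Passive exhalation: V(t)/V₀ = e^(−t/τ) = e^(−0.16/0.144) = 0.3292.
Fraction exhaled = 1 − 0.3292 = 0.6708 → 67.08%.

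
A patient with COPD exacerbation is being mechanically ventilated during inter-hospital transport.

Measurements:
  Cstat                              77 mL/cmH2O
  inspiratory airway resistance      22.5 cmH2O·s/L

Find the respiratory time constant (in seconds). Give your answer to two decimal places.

1.73

τ = R × C = 22.5 × 77 mL/cmH2O = 22.5 × 0.077 L/cmH2O = 1.733 s.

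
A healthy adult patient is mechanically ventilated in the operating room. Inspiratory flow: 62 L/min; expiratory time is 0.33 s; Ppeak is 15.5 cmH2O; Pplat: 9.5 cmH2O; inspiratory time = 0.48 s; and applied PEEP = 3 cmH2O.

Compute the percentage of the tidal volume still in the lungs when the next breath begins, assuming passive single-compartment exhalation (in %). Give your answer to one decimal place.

Flow: 62 L/min ÷ 60 = 1.0333 L/s.
Vt = flow × Ti = 1.0333 L/s × 0.48 s × 1000 mL/L = 495.98 mL.
R = (PIP − Pplat)/V̇ = (15.5 − 9.5) / 1.0333 = 6.0/1.0333 = 5.807 cmH2O·s/L.
C = Vt/(Pplat − PEEP) = 495.98 / (9.5 − 3) = 495.98/6.5 = 76.305 mL/cmH2O.
τ = R × C = 5.807 × 0.07631 L/cmH2O = 0.4431 s.
Fraction remaining at end-expiration = e^(−Te/τ) = e^(−0.33/0.4431) = 0.4749 → 47.49%.

47.5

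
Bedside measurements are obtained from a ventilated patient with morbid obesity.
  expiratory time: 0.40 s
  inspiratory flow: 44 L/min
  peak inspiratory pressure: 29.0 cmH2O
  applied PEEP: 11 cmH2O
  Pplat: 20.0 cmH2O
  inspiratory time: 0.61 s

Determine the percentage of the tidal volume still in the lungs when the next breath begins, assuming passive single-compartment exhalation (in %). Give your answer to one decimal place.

51.9

Flow: 44 L/min ÷ 60 = 0.7333 L/s.
Vt = flow × Ti = 0.7333 L/s × 0.61 s × 1000 mL/L = 447.31 mL.
R = (PIP − Pplat)/V̇ = (29.0 − 20.0) / 0.7333 = 9.0/0.7333 = 12.273 cmH2O·s/L.
C = Vt/(Pplat − PEEP) = 447.31 / (20.0 − 11) = 447.31/9.0 = 49.701 mL/cmH2O.
τ = R × C = 12.273 × 0.0497 L/cmH2O = 0.61 s.
Fraction remaining at end-expiration = e^(−Te/τ) = e^(−0.40/0.61) = 0.5191 → 51.91%.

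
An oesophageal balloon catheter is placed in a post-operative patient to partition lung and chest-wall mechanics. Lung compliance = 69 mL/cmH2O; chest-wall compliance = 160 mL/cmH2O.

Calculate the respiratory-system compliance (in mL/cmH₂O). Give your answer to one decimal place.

48.2

Lung and chest wall are elastances in series: 1/Crs = 1/CL + 1/Ccw.
1/Crs = 1/69 + 1/160 = 0.02074.
Crs = 48.216 mL/cmH2O.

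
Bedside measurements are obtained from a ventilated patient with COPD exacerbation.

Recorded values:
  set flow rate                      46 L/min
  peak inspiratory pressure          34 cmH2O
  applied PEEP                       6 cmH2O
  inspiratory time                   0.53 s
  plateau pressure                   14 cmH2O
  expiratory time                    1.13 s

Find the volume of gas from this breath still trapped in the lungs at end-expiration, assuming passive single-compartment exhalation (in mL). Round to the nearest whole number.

Flow: 46 L/min ÷ 60 = 0.7667 L/s.
Vt = flow × Ti = 0.7667 L/s × 0.53 s × 1000 mL/L = 406.35 mL.
R = (PIP − Pplat)/V̇ = (34 − 14) / 0.7667 = 20.0/0.7667 = 26.086 cmH2O·s/L.
C = Vt/(Pplat − PEEP) = 406.35 / (14 − 6) = 406.35/8.0 = 50.794 mL/cmH2O.
τ = R × C = 26.086 × 0.05079 L/cmH2O = 1.325 s.
Fraction remaining = e^(−Te/τ) = e^(−1.13/1.325) = 0.4262.
Trapped volume = 406.35 × 0.4262 = 173.19 mL.

173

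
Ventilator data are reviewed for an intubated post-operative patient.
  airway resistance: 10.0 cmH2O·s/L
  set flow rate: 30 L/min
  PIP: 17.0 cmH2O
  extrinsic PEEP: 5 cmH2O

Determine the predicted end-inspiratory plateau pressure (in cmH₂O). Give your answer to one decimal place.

Flow: 30 L/min ÷ 60 = 0.5 L/s.
Pplat = PIP − Raw × flow = 17.0 − 10.0 × 0.5 = 17.0 − 5.0 = 12.0 cmH2O.

12.0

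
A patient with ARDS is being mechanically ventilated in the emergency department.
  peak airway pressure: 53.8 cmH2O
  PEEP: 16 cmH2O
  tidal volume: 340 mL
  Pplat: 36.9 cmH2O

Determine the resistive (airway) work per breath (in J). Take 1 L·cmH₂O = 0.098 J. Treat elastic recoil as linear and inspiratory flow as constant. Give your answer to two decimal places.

With constant inspiratory flow the resistive pressure is constant at PIP − Pplat = 53.8 − 36.9 = 16.9 cmH2O, so resistive work = 16.9 × 0.340 = 5.746 L·cmH2O.
× 0.098 J/(L·cmH2O) → 0.5631 J.

0.56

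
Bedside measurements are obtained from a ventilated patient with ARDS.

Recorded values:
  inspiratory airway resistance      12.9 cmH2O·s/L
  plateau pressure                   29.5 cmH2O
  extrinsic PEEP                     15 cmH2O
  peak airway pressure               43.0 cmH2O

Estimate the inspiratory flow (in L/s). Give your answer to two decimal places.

1.05

flow = (PIP − Pplat) / Raw = 13.5 / 12.9 = 1.047 L/s.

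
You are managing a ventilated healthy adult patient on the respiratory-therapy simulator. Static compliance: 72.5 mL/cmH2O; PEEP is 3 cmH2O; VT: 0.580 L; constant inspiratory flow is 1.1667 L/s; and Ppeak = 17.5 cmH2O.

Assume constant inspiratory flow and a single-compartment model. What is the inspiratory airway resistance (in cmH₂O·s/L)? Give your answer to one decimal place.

5.6

Equation of motion (constant flow): PIP = Vt/C + R·V̇ + PEEP.
R·V̇ = PIP − Vt/C − PEEP = 17.5 − 580/72.5 − 3 = 17.5 − 8.0 − 3 = 6.5 cmH2O.
R = 6.5 / 1.1667 = 5.571 cmH2O·s/L.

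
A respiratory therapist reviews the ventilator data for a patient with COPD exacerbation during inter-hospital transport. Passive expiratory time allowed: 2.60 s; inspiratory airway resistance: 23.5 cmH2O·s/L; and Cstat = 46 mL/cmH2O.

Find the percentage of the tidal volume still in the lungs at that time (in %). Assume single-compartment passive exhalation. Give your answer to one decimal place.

9.0

τ = R × C = 23.5 × 46 mL/cmH2O = 23.5 × 0.046 L/cmH2O = 1.081 s.
Passive exhalation: V(t)/V₀ = e^(−t/τ) = e^(−2.60/1.081) = 0.09025.
Fraction remaining = 0.09025 → 9.025%.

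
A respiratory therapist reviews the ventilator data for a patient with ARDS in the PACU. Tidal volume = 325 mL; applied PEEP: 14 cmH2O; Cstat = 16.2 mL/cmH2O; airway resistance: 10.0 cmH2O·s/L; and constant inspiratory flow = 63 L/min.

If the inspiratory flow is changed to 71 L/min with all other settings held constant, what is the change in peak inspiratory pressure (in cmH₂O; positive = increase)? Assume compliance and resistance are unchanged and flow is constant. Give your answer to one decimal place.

1.3

Flow: 63 L/min ÷ 60 = 1.05 L/s.
New flow: 71 L/min ÷ 60 = 1.1833 L/s.
PIP = Vt/C + R·V̇ + PEEP (constant-flow equation of motion).
Only the resistive term changes: ΔPIP = R × ΔV̇ = 10.0 × (1.1833 − 1.05) = 10.0 × 0.1333 = 1.333 cmH2O.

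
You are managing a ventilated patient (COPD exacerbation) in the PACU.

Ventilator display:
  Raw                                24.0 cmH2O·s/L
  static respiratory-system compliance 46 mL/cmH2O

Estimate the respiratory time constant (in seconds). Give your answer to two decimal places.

1.10

τ = R × C = 24.0 × 46 mL/cmH2O = 24.0 × 0.046 L/cmH2O = 1.104 s.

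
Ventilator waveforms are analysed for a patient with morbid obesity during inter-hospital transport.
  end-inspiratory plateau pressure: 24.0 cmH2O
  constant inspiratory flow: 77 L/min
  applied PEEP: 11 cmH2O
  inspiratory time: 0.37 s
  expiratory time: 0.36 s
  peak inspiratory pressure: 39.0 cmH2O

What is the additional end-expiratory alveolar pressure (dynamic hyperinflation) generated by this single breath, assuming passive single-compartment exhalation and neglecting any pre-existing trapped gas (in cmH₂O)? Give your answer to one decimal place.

5.6

Flow: 77 L/min ÷ 60 = 1.2833 L/s.
Vt = flow × Ti = 1.2833 L/s × 0.37 s × 1000 mL/L = 474.82 mL.
R = (PIP − Pplat)/V̇ = (39.0 − 24.0) / 1.2833 = 15.0/1.2833 = 11.689 cmH2O·s/L.
C = Vt/(Pplat − PEEP) = 474.82 / (24.0 − 11) = 474.82/13.0 = 36.525 mL/cmH2O.
τ = R × C = 11.689 × 0.03653 L/cmH2O = 0.427 s.
Fraction remaining = e^(−Te/τ) = e^(−0.36/0.427) = 0.4304; trapped volume = 474.82 × 0.4304 = 204.36 mL.
Additional alveolar pressure from trapping ≈ V_trapped / C = 204.36 / 36.525 = 5.595 cmH2O.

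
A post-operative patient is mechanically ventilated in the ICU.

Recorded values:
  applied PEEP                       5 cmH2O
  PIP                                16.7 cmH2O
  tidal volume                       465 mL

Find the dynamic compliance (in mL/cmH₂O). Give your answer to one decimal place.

39.7

Dynamic compliance = Vt / (PIP − PEEP) = 465 / (16.7 − 5) = 465 / 11.7 = 39.744 mL/cmH2O.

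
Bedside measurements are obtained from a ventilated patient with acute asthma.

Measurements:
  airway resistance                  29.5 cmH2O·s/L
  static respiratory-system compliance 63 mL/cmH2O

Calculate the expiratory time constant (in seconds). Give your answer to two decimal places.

1.86

τ = R × C = 29.5 × 63 mL/cmH2O = 29.5 × 0.063 L/cmH2O = 1.859 s.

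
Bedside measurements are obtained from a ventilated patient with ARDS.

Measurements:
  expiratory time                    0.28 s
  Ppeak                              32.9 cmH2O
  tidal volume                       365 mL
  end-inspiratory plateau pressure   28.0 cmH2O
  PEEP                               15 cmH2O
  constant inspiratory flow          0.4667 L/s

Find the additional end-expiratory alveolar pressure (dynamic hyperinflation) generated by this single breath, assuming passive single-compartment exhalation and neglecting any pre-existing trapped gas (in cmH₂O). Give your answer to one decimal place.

R = (PIP − Pplat)/V̇ = (32.9 − 28.0) / 0.4667 = 4.9/0.4667 = 10.499 cmH2O·s/L.
C = Vt/(Pplat − PEEP) = 365.0 / (28.0 − 15) = 365.0/13.0 = 28.077 mL/cmH2O.
τ = R × C = 10.499 × 0.02808 L/cmH2O = 0.2948 s.
Fraction remaining = e^(−Te/τ) = e^(−0.28/0.2948) = 0.3868; trapped volume = 365.0 × 0.3868 = 141.18 mL.
Additional alveolar pressure from trapping ≈ V_trapped / C = 141.18 / 28.077 = 5.028 cmH2O.

5.0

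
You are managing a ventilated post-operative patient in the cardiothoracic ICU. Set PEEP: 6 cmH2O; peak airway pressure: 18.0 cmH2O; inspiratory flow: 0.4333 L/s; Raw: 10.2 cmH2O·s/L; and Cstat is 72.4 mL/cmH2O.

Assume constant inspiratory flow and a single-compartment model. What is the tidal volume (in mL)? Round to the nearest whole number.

549

Equation of motion (constant flow): PIP = Vt/C + R·V̇ + PEEP.
Vt/C = PIP − R·V̇ − PEEP = 18.0 − 4.42 − 6 = 7.58 cmH2O.
Vt = C × 7.58 = 72.4 × 7.58 = 548.79 mL.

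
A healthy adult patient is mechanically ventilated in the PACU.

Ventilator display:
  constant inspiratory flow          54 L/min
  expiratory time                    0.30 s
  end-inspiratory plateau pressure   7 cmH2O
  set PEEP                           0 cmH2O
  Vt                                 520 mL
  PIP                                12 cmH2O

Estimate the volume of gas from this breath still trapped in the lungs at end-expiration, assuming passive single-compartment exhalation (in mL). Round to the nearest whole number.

Flow: 54 L/min ÷ 60 = 0.9 L/s.
R = (PIP − Pplat)/V̇ = (12 − 7) / 0.9 = 5.0/0.9 = 5.556 cmH2O·s/L.
C = Vt/(Pplat − PEEP) = 520.0 / (7 − 0) = 520.0/7.0 = 74.286 mL/cmH2O.
τ = R × C = 5.556 × 0.07429 L/cmH2O = 0.4128 s.
Fraction remaining = e^(−Te/τ) = e^(−0.30/0.4128) = 0.4835.
Trapped volume = 520.0 × 0.4835 = 251.42 mL.

251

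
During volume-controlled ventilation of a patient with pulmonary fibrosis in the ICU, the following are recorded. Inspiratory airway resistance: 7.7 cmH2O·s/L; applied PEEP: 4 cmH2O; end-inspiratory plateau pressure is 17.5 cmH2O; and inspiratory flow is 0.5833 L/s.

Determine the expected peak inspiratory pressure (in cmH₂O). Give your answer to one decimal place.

PIP = Pplat + Raw × flow = 17.5 + 7.7 × 0.5833 = 17.5 + 4.491 = 21.991 cmH2O.

22.0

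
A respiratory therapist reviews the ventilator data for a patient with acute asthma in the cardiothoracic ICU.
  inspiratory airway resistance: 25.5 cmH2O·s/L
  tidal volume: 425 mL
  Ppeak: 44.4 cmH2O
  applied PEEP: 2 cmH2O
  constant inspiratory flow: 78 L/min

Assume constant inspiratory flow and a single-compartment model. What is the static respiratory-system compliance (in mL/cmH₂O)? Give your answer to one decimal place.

45.9

Flow: 78 L/min ÷ 60 = 1.3 L/s.
Equation of motion (constant flow): PIP = Vt/C + R·V̇ + PEEP.
Vt/C = PIP − R·V̇ − PEEP = 44.4 − 25.5×1.3 − 2 = 44.4 − 33.15 − 2 = 9.25 cmH2O.
C = Vt / 9.25 = 425 / 9.25 = 45.946 mL/cmH2O.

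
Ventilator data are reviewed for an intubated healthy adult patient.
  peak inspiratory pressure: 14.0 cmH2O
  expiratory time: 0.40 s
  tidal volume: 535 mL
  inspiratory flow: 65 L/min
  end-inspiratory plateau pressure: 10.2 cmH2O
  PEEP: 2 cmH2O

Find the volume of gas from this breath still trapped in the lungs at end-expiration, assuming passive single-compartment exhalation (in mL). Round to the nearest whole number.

93

Flow: 65 L/min ÷ 60 = 1.0833 L/s.
R = (PIP − Pplat)/V̇ = (14.0 − 10.2) / 1.0833 = 3.8/1.0833 = 3.508 cmH2O·s/L.
C = Vt/(Pplat − PEEP) = 535.0 / (10.2 − 2) = 535.0/8.2 = 65.244 mL/cmH2O.
τ = R × C = 3.508 × 0.06524 L/cmH2O = 0.2289 s.
Fraction remaining = e^(−Te/τ) = e^(−0.40/0.2289) = 0.1742.
Trapped volume = 535.0 × 0.1742 = 93.197 mL.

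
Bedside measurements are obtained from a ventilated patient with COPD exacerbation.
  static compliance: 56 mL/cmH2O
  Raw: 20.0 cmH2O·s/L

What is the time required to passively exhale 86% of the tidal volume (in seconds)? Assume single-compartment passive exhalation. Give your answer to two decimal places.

2.20

τ = R × C = 20.0 × 56 mL/cmH2O = 20.0 × 0.056 L/cmH2O = 1.12 s.
Exhaled fraction f = 1 − e^(−t/τ) → t = −τ·ln(1 − f) = −1.12·ln(0.14) = 2.202 s.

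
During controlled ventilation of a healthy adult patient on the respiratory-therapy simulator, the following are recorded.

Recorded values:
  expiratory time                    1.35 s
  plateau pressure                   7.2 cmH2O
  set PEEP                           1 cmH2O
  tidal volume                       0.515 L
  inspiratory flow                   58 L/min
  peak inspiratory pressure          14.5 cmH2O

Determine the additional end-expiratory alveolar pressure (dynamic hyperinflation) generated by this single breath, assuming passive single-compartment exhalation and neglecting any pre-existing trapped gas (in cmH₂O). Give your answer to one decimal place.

Flow: 58 L/min ÷ 60 = 0.9667 L/s.
R = (PIP − Pplat)/V̇ = (14.5 − 7.2) / 0.9667 = 7.3/0.9667 = 7.551 cmH2O·s/L.
C = Vt/(Pplat − PEEP) = 515.0 / (7.2 − 1) = 515.0/6.2 = 83.065 mL/cmH2O.
τ = R × C = 7.551 × 0.08307 L/cmH2O = 0.6273 s.
Fraction remaining = e^(−Te/τ) = e^(−1.35/0.6273) = 0.1162; trapped volume = 515.0 × 0.1162 = 59.843 mL.
Additional alveolar pressure from trapping ≈ V_trapped / C = 59.843 / 83.065 = 0.7204 cmH2O.

0.7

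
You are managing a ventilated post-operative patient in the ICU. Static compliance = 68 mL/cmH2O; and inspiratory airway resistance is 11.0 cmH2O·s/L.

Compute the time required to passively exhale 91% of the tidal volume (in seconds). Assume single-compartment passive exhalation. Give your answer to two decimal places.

1.80

τ = R × C = 11.0 × 68 mL/cmH2O = 11.0 × 0.068 L/cmH2O = 0.748 s.
Exhaled fraction f = 1 − e^(−t/τ) → t = −τ·ln(1 − f) = −0.748·ln(0.09) = 1.801 s.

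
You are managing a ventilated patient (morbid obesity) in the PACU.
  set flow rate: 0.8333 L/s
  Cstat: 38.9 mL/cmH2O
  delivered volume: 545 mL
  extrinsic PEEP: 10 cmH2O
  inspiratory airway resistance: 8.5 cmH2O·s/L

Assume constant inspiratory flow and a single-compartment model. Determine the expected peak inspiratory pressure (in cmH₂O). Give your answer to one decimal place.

Equation of motion (constant flow): PIP = Vt/C + R·V̇ + PEEP.
PIP = 545/38.9 + 8.5×0.8333 + 10 = 14.01 + 7.083 + 10 = 31.093 cmH2O.

31.1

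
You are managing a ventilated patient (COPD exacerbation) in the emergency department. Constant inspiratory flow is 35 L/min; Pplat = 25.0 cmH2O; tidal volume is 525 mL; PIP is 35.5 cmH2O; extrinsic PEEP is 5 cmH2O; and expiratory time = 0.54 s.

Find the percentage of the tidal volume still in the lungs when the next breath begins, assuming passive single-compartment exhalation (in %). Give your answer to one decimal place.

31.9

Flow: 35 L/min ÷ 60 = 0.5833 L/s.
R = (PIP − Pplat)/V̇ = (35.5 − 25.0) / 0.5833 = 10.5/0.5833 = 18.001 cmH2O·s/L.
C = Vt/(Pplat − PEEP) = 525.0 / (25.0 − 5) = 525.0/20.0 = 26.25 mL/cmH2O.
τ = R × C = 18.001 × 0.02625 L/cmH2O = 0.4725 s.
Fraction remaining at end-expiration = e^(−Te/τ) = e^(−0.54/0.4725) = 0.3189 → 31.89%.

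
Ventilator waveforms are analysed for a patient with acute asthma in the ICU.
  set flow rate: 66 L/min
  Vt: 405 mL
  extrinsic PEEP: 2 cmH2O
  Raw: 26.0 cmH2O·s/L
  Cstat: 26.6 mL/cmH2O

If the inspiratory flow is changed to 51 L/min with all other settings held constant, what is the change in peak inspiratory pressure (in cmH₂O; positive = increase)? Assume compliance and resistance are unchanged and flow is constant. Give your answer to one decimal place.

-6.5

Flow: 66 L/min ÷ 60 = 1.1 L/s.
New flow: 51 L/min ÷ 60 = 0.85 L/s.
PIP = Vt/C + R·V̇ + PEEP (constant-flow equation of motion).
Only the resistive term changes: ΔPIP = R × ΔV̇ = 26.0 × (0.85 − 1.1) = 26.0 × -0.25 = -6.5 cmH2O.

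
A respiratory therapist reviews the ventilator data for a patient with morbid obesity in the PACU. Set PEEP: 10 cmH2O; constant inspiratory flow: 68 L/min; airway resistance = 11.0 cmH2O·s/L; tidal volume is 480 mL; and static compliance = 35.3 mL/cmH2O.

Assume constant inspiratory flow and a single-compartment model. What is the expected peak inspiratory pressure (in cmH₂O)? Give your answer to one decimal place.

36.1

Flow: 68 L/min ÷ 60 = 1.1333 L/s.
Equation of motion (constant flow): PIP = Vt/C + R·V̇ + PEEP.
PIP = 480/35.3 + 11.0×1.1333 + 10 = 13.598 + 12.466 + 10 = 36.064 cmH2O.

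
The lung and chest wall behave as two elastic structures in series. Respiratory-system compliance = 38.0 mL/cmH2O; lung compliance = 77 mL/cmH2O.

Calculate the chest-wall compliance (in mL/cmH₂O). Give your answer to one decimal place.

75.0

1/Ccw = 1/Crs − 1/CL.
1/Ccw = 1/38.0 − 1/77 = 0.01333.
Ccw = 75.019 mL/cmH2O.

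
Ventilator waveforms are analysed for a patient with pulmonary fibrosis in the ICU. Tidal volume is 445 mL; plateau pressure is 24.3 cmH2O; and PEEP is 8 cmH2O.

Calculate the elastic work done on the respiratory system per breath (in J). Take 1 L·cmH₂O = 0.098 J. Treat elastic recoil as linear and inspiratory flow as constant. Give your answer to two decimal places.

Elastic work ≈ ½ × (Pplat − PEEP) × Vt = 0.5 × (24.3 − 8) × 0.445 L = 0.5 × 16.3 × 0.445 = 3.627 L·cmH2O.
× 0.098 J/(L·cmH2O) → 0.3554 J.

0.36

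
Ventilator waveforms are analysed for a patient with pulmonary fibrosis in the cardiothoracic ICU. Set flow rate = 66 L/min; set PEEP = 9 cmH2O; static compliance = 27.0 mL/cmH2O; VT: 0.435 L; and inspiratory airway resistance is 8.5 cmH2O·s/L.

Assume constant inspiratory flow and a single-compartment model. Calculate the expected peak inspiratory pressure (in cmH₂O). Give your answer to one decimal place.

34.5

Flow: 66 L/min ÷ 60 = 1.1 L/s.
Equation of motion (constant flow): PIP = Vt/C + R·V̇ + PEEP.
PIP = 435/27.0 + 8.5×1.1 + 9 = 16.111 + 9.35 + 9 = 34.461 cmH2O.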